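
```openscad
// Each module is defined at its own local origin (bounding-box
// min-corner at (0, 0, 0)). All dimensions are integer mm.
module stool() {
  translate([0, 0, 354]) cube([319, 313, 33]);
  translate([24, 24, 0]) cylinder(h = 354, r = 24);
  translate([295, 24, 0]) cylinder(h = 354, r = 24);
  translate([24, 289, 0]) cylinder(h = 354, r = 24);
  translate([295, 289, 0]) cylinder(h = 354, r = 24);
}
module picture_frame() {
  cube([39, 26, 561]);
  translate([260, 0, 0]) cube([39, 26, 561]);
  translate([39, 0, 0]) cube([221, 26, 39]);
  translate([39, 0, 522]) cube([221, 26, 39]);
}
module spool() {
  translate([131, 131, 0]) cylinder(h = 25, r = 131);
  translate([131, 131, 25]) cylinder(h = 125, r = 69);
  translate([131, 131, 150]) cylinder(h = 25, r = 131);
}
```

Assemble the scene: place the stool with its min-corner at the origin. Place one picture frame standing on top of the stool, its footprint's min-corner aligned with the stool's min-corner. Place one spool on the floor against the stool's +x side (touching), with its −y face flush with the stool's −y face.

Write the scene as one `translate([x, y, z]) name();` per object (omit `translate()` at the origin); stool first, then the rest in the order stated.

stool();
translate([0, 0, 387]) picture_frame();
translate([319, 0, 0]) spool();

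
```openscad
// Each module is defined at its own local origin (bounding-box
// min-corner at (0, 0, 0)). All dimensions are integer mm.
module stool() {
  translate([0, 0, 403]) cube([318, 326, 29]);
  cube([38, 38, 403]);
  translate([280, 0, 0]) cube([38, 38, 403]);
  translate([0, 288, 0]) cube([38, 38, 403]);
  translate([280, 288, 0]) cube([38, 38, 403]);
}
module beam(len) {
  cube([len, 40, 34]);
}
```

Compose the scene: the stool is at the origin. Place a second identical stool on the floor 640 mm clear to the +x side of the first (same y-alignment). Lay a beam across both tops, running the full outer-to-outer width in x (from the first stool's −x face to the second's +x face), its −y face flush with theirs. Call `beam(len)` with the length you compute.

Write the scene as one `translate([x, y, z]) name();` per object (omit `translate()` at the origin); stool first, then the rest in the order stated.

stool();
translate([958, 0, 0]) stool();
translate([0, 0, 432]) beam(1276);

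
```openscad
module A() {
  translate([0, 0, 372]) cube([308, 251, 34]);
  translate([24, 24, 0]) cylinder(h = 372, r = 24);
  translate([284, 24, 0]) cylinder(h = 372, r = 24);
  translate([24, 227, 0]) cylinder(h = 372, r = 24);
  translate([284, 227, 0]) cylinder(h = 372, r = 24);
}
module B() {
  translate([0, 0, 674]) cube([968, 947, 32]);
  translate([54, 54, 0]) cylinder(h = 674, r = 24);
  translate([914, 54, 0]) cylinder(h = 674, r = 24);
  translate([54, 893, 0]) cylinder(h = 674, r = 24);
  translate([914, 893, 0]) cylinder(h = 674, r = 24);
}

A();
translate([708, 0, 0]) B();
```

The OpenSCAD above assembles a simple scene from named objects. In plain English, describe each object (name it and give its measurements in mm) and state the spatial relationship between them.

A is a four-legged stool. The seat is a 308×251×34 mm slab whose top surface is at z = 406 mm; four round legs, each 48 mm in diameter, run from the floor (z = 0) to the underside of the seat, each leg's axis is inset half a diameter from the nearest pair of seat edges (so the leg's bounding box is flush with the corner).

B is a rectangular dining table. The top is 968×947×32 mm with its upper surface at z = 706 mm. It stands on four round legs of 48 mm diameter, each leg's bounding box inset 30 mm from the nearest pair of top edges, running from the floor to the underside of the top.

The table is on the floor beside the stool on its +x side.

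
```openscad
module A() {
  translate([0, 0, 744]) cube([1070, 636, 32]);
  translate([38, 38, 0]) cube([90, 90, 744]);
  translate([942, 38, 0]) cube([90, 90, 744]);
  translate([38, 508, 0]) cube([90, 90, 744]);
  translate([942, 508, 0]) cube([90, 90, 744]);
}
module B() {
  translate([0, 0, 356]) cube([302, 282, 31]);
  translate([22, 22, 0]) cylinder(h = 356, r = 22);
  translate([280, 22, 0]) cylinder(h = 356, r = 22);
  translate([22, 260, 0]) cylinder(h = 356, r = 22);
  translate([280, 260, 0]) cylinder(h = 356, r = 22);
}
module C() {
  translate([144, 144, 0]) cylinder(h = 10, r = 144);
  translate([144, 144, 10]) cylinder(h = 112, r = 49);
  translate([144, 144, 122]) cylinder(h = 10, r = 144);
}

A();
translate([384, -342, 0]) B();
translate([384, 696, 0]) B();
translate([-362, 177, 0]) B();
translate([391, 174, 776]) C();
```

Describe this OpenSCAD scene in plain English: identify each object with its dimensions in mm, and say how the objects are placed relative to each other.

A is a rectangular dining table. The top is 1070×636×32 mm with its upper surface at z = 776 mm. It stands on four 90×90 mm square legs, each inset 38 mm from the nearest pair of top edges, running from the floor to the underside of the top.

B is a simple wooden stool: a rectangular seat 302 mm (x) by 282 mm (y), 31 mm thick, top face at z = 387 mm, on four round legs, each 44 mm in diameter. The legs rest on z = 0, each leg's axis is inset half a diameter from the nearest pair of seat edges (so the leg's bounding box is flush with the corner).

C is a spool: two coaxial disc flanges of radius 144 mm and thickness 10 mm, joined by a core cylinder of radius 49 mm and height 112 mm. The lower flange rests on z = 0 and the three cylinders share a vertical axis.

Three stools sit around the table at the −y, +y, −x sides. The spool is on top of the table, centred.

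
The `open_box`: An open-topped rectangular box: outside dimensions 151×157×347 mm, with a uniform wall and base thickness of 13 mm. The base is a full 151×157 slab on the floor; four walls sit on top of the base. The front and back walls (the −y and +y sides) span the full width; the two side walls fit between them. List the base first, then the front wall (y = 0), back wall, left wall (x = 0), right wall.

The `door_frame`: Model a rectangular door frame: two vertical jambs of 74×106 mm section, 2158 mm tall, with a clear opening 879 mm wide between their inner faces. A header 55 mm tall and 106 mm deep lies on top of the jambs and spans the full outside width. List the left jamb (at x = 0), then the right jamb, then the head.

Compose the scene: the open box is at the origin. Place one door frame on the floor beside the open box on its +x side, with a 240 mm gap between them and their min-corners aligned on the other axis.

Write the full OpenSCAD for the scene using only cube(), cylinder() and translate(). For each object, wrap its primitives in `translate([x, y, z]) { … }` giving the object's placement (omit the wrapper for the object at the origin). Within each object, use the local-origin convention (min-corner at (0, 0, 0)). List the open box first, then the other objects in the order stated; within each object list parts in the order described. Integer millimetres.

cube([151, 157, 13]);
translate([0, 0, 13]) cube([151, 13, 334]);
translate([0, 144, 13]) cube([151, 13, 334]);
translate([0, 13, 13]) cube([13, 131, 334]);
translate([138, 13, 13]) cube([13, 131, 334]);
translate([391, 0, 0]) {
  cube([74, 106, 2158]);
  translate([953, 0, 0]) cube([74, 106, 2158]);
  translate([0, 0, 2158]) cube([1027, 106, 55]);
}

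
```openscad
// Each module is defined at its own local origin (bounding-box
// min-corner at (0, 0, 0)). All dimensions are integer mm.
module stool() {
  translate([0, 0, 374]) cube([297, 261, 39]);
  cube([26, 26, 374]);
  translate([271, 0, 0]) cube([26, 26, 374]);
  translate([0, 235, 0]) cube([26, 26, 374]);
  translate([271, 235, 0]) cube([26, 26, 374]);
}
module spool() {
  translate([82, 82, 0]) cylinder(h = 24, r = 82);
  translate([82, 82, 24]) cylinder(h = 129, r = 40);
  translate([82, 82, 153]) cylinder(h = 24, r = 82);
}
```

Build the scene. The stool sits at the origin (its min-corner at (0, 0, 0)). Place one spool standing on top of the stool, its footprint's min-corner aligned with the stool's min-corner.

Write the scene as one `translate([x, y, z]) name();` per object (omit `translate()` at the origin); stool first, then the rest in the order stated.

stool();
translate([0, 0, 413]) spool();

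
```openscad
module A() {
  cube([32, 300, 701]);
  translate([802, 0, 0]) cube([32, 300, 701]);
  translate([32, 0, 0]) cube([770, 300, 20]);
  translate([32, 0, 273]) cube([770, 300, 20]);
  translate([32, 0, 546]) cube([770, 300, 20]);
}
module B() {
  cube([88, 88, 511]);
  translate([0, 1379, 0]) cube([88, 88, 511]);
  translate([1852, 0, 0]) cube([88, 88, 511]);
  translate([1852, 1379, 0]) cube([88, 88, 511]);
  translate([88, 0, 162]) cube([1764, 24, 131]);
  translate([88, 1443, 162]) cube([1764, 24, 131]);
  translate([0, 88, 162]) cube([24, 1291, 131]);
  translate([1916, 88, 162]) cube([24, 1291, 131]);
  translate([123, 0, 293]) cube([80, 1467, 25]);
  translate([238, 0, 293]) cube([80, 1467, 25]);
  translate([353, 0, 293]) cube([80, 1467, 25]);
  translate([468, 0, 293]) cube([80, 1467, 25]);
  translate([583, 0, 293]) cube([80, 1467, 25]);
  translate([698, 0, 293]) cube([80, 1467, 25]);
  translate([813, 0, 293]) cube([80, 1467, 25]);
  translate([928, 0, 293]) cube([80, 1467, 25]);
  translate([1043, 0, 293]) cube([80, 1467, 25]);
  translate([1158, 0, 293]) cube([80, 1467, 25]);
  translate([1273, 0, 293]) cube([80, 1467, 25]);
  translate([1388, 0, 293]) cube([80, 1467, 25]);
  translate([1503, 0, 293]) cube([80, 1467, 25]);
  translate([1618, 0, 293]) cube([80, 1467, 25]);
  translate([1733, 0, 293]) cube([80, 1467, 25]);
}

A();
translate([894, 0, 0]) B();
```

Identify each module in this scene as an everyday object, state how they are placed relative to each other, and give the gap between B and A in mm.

The bed frame's nearest face is 60 mm from the bookshelf's +x face.

A is a bookshelf. B is a bed frame. The bed frame is on the floor beside the bookshelf on its +x side. The gap between the bed frame and the bookshelf is 60 mm.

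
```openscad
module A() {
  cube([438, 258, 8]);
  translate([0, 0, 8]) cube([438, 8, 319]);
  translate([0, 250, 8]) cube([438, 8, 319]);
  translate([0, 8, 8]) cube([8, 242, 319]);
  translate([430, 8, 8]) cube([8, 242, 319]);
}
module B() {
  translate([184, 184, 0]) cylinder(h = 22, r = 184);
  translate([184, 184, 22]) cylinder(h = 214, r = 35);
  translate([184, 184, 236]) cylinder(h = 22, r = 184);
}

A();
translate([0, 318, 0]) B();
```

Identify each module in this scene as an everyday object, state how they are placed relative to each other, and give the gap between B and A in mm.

A is an open box. B is a spool. The spool is on the floor beside the open box on its +y side. The gap between the spool and the open box is 60 mm.

The spool's nearest face is 60 mm from the open box's +y face.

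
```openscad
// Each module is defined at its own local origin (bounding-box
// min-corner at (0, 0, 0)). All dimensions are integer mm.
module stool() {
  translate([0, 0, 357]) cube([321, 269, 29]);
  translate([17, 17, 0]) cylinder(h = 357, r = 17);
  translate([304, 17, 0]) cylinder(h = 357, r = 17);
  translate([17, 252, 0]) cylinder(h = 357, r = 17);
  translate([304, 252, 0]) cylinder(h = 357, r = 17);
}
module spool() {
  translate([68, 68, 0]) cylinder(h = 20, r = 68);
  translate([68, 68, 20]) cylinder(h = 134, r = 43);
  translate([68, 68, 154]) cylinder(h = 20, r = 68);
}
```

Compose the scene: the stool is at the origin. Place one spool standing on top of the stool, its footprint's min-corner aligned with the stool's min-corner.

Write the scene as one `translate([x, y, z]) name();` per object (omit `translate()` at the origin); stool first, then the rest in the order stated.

stool();
translate([0, 0, 386]) spool();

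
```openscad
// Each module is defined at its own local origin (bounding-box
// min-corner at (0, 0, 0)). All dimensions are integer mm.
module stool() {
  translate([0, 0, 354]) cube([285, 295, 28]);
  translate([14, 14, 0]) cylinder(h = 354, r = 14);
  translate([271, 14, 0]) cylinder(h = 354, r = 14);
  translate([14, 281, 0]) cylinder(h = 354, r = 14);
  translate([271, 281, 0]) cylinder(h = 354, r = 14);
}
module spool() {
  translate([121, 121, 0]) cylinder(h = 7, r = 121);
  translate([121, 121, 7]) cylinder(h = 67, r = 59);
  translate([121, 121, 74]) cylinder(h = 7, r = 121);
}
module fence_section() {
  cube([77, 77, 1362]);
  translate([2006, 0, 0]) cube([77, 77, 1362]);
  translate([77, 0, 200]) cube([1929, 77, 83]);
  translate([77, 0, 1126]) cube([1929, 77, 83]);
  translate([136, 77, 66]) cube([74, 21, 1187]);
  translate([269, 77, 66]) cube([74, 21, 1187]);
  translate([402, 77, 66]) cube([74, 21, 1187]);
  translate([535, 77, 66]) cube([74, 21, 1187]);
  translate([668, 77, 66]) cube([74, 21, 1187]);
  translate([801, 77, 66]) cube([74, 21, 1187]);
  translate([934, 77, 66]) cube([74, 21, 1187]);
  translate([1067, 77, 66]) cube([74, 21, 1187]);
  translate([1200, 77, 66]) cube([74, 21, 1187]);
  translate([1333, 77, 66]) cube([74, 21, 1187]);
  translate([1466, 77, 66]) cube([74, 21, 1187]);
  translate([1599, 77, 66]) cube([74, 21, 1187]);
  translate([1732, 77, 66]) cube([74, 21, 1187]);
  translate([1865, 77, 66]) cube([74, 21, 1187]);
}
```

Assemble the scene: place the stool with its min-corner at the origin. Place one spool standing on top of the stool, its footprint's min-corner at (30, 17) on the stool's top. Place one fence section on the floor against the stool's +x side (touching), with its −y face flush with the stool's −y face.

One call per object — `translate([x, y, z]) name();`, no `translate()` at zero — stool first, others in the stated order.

stool();
translate([30, 17, 382]) spool();
translate([285, 0, 0]) fence_section();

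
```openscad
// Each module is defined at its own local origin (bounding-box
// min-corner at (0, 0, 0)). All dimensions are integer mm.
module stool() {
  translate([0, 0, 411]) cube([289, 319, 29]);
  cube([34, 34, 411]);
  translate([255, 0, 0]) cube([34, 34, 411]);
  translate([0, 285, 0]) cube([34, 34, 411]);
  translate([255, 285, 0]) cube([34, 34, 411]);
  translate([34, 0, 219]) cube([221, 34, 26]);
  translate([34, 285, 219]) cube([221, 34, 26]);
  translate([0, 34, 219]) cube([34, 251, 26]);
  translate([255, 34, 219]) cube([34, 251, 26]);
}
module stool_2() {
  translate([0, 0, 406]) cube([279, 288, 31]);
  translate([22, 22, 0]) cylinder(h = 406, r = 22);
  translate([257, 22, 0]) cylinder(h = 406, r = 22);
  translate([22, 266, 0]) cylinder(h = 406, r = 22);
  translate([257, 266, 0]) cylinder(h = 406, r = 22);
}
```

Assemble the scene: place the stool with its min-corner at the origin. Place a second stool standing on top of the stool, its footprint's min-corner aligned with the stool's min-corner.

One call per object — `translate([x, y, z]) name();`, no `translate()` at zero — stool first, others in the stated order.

stool();
translate([0, 0, 440]) stool_2();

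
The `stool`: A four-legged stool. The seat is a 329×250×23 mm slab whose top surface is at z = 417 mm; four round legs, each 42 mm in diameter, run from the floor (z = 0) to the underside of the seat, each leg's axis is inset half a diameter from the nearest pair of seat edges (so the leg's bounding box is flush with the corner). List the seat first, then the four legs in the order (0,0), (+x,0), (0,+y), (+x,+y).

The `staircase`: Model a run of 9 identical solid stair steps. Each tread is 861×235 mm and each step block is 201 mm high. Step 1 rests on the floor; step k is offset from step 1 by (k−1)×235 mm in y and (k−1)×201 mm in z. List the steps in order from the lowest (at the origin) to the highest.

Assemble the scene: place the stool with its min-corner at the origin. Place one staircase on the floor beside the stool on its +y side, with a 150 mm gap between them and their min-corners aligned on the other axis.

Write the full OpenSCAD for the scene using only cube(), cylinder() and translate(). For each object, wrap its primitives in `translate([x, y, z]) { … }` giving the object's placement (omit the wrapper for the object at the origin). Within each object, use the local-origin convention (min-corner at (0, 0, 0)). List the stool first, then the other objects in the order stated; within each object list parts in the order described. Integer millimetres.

translate([0, 0, 394]) cube([329, 250, 23]);
translate([21, 21, 0]) cylinder(h = 394, r = 21);
translate([308, 21, 0]) cylinder(h = 394, r = 21);
translate([21, 229, 0]) cylinder(h = 394, r = 21);
translate([308, 229, 0]) cylinder(h = 394, r = 21);
translate([0, 400, 0]) {
  cube([861, 235, 201]);
  translate([0, 235, 201]) cube([861, 235, 201]);
  translate([0, 470, 402]) cube([861, 235, 201]);
  translate([0, 705, 603]) cube([861, 235, 201]);
  translate([0, 940, 804]) cube([861, 235, 201]);
  translate([0, 1175, 1005]) cube([861, 235, 201]);
  translate([0, 1410, 1206]) cube([861, 235, 201]);
  translate([0, 1645, 1407]) cube([861, 235, 201]);
  translate([0, 1880, 1608]) cube([861, 235, 201]);
}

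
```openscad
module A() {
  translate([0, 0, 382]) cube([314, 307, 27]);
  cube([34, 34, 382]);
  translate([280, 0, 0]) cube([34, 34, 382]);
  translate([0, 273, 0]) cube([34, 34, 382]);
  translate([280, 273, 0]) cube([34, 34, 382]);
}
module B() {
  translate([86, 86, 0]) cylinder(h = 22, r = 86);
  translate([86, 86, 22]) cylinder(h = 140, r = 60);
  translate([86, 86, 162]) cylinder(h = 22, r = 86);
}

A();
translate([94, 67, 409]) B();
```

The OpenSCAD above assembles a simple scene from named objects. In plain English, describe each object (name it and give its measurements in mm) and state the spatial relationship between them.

A is a simple wooden stool: a rectangular seat 314 mm (x) by 307 mm (y), 27 mm thick, top face at z = 409 mm, on four square legs, each 34×34 mm in cross-section. The legs rest on z = 0, each flush with a corner of the seat.

B is a spool: two coaxial disc flanges of radius 86 mm and thickness 22 mm, joined by a core cylinder of radius 60 mm and height 140 mm. The lower flange rests on z = 0 and the three cylinders share a vertical axis.

The spool is on top of the stool.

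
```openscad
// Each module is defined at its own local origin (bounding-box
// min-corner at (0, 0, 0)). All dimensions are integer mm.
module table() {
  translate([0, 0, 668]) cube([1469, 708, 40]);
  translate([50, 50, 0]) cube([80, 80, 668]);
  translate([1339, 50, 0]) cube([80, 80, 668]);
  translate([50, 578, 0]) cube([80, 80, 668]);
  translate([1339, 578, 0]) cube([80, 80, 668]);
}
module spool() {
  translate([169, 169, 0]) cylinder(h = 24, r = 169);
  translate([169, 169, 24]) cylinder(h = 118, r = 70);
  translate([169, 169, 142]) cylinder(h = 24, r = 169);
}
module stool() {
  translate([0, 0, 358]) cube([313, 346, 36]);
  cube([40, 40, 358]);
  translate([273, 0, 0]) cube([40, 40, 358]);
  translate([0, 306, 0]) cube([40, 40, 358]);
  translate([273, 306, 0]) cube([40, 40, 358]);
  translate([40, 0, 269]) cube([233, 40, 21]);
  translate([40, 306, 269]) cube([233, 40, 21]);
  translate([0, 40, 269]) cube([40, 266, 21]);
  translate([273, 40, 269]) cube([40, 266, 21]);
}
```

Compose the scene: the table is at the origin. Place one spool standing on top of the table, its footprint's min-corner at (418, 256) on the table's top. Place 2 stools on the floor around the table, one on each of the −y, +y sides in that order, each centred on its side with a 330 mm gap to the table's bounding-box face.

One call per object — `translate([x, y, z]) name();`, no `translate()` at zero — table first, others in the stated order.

table();
translate([418, 256, 708]) spool();
translate([578, -676, 0]) stool();
translate([578, 1038, 0]) stool();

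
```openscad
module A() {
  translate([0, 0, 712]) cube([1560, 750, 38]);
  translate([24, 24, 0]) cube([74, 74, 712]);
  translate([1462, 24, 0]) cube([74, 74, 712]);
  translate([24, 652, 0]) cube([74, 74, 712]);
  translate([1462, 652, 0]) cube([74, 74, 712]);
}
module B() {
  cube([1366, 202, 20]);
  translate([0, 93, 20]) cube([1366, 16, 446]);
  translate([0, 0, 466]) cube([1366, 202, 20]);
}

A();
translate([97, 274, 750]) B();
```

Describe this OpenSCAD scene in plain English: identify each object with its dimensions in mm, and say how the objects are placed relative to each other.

A is a table with a 1560×750 mm rectangular top, 38 mm thick, top surface at z = 750 mm, supported by four 74×74 mm square legs, each inset 24 mm from the nearest pair of top edges, running from the floor.

B is an I-beam lying along x, 1366 mm long. Overall section height 486 mm. Two flanges 202 mm wide (y) and 20 mm thick, one on the floor and one at the top; a web 16 mm thick runs between them, centred on the flange width.

The I-beam is on top of the table, centred.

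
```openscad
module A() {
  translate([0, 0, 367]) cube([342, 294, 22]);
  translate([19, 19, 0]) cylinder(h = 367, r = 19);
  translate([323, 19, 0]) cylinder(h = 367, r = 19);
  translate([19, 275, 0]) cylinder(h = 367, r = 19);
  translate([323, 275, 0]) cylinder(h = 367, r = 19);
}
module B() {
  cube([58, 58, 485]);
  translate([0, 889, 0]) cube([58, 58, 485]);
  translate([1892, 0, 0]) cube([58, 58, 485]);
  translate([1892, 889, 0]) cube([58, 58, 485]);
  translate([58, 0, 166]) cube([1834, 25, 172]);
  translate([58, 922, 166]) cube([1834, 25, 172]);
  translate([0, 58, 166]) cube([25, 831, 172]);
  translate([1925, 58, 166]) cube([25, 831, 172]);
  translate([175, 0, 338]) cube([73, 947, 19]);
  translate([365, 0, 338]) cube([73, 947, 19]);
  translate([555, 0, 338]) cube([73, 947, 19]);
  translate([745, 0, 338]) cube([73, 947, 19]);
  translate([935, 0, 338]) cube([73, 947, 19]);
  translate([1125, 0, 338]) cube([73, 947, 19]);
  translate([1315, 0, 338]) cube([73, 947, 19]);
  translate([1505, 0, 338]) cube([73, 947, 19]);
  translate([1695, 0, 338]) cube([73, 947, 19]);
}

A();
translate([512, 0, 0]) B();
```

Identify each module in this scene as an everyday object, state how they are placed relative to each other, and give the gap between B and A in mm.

The bed frame's nearest face is 170 mm from the stool's +x face.

A is a stool. B is a bed frame. The bed frame is on the floor beside the stool on its +x side. The gap between the bed frame and the stool is 170 mm.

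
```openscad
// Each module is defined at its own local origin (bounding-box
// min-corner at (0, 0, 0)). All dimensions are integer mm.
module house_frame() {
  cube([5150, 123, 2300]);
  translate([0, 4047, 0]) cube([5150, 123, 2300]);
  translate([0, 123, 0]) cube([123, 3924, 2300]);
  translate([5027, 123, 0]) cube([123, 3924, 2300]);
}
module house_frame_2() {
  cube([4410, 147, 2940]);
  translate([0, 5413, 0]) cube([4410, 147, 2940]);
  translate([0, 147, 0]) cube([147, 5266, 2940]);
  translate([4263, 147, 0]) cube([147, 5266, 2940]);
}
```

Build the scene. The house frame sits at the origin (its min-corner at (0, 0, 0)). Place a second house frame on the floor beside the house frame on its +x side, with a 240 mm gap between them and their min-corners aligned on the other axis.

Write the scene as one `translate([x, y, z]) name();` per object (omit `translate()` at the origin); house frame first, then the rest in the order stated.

house_frame();
translate([5390, 0, 0]) house_frame_2();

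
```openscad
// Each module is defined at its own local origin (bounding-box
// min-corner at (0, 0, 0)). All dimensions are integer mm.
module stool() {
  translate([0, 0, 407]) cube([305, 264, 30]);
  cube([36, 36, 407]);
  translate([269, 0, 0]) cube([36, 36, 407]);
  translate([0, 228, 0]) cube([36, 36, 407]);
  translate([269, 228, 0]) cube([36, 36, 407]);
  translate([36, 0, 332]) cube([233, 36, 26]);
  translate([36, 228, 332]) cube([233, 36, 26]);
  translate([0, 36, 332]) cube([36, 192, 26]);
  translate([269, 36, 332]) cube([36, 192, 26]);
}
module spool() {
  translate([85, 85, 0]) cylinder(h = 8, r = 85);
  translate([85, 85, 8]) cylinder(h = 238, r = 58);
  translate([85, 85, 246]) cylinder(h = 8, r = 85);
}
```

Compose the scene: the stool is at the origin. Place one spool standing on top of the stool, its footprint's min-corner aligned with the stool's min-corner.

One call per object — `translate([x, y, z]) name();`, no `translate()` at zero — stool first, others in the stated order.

stool();
translate([0, 0, 437]) spool();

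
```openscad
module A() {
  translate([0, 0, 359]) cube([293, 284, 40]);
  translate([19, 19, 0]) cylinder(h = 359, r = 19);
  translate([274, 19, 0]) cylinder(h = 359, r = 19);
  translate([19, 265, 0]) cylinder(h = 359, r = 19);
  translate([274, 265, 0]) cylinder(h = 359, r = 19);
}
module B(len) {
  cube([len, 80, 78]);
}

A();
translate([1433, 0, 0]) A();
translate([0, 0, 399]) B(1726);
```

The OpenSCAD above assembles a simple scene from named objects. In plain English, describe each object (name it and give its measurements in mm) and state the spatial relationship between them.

A is a four-legged stool. The seat is a 293×284×40 mm slab whose top surface is at z = 399 mm; four round legs, each 38 mm in diameter, run from the floor (z = 0) to the underside of the seat, each leg's axis is inset half a diameter from the nearest pair of seat edges (so the leg's bounding box is flush with the corner).

B is a rectangular beam 1726 mm long (x), 80 mm deep (y), 78 mm thick (z).

The beam spans the tops of two stools placed 1140 mm apart, resting at z = 399 mm.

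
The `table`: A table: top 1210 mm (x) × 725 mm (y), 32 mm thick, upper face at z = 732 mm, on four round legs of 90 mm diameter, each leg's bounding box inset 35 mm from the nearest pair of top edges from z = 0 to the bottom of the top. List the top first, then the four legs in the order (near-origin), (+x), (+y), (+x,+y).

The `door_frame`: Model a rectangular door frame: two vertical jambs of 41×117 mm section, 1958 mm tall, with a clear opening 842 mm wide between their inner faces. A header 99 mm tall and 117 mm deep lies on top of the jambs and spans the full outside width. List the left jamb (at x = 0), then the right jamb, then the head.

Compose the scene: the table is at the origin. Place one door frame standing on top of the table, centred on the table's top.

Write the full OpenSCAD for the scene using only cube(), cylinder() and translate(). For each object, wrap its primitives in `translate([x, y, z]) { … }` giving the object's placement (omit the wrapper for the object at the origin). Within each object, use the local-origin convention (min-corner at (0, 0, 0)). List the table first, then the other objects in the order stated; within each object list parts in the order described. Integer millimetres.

translate([0, 0, 700]) cube([1210, 725, 32]);
translate([80, 80, 0]) cylinder(h = 700, r = 45);
translate([1130, 80, 0]) cylinder(h = 700, r = 45);
translate([80, 645, 0]) cylinder(h = 700, r = 45);
translate([1130, 645, 0]) cylinder(h = 700, r = 45);
translate([143, 304, 732]) {
  cube([41, 117, 1958]);
  translate([883, 0, 0]) cube([41, 117, 1958]);
  translate([0, 0, 1958]) cube([924, 117, 99]);
}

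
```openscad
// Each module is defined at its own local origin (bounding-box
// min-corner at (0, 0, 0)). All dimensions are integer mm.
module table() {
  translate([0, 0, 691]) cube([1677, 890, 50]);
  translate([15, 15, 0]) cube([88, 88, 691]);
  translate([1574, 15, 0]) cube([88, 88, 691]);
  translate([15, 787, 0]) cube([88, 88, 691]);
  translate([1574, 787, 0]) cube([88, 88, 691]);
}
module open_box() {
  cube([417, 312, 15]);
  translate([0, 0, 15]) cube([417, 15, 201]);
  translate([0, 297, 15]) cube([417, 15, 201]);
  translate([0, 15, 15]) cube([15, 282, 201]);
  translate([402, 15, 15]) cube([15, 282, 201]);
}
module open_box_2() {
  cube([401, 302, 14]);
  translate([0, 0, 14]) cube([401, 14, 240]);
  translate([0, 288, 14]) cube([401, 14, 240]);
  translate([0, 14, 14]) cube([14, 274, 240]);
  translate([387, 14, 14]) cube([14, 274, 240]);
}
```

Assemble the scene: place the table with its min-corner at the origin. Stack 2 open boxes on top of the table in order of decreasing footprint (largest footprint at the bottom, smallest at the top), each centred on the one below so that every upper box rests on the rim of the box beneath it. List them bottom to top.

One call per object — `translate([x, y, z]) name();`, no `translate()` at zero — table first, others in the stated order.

table();
translate([630, 289, 741]) open_box();
translate([638, 294, 957]) open_box_2();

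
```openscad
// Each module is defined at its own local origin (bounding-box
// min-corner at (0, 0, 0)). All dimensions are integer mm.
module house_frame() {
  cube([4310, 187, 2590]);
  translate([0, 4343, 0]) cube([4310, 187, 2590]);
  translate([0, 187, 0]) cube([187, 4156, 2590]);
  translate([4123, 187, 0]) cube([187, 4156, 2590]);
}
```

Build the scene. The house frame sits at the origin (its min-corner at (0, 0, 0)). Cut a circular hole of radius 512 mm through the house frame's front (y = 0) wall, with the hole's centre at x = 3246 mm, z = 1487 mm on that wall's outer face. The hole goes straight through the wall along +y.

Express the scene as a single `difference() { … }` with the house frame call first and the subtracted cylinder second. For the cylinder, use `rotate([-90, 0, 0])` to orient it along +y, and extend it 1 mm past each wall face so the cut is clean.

difference() {
  house_frame();
  translate([3246, -1, 1487]) rotate([-90, 0, 0]) cylinder(h = 189, r = 512);
}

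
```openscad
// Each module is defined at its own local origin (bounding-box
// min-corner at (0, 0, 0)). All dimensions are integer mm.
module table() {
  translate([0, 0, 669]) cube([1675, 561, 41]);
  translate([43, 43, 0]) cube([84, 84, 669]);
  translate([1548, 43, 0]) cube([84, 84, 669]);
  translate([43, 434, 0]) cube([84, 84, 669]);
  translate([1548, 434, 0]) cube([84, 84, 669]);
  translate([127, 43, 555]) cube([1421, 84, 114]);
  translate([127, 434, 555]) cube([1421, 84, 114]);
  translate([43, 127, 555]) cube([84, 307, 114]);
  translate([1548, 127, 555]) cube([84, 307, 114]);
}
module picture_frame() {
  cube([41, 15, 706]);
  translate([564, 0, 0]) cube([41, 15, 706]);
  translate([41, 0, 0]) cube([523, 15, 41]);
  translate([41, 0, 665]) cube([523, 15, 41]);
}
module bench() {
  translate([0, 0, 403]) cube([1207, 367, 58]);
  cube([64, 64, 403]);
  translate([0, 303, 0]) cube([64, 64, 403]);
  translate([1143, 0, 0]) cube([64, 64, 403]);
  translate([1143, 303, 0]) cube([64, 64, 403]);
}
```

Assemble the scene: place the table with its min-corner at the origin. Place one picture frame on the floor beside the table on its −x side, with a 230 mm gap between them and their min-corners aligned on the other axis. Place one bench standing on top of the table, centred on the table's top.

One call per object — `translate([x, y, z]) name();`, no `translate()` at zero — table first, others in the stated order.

table();
translate([-835, 0, 0]) picture_frame();
translate([234, 97, 710]) bench();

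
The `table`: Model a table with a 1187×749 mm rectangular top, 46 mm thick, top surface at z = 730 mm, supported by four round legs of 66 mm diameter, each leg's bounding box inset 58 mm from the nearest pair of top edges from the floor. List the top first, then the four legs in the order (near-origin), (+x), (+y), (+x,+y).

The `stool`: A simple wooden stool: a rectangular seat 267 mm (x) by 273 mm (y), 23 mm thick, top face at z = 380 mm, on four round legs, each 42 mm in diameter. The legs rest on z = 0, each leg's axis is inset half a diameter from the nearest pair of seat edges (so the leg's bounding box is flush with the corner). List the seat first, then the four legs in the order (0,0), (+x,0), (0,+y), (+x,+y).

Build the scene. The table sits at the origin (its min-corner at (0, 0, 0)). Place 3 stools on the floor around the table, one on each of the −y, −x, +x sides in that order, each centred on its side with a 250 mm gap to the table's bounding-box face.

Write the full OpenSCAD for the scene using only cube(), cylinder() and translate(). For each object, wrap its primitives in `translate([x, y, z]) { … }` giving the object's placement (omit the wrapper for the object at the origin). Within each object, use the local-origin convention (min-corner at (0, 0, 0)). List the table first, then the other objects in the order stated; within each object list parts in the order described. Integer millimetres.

translate([0, 0, 684]) cube([1187, 749, 46]);
translate([91, 91, 0]) cylinder(h = 684, r = 33);
translate([1096, 91, 0]) cylinder(h = 684, r = 33);
translate([91, 658, 0]) cylinder(h = 684, r = 33);
translate([1096, 658, 0]) cylinder(h = 684, r = 33);
translate([460, -523, 0]) {
  translate([0, 0, 357]) cube([267, 273, 23]);
  translate([21, 21, 0]) cylinder(h = 357, r = 21);
  translate([246, 21, 0]) cylinder(h = 357, r = 21);
  translate([21, 252, 0]) cylinder(h = 357, r = 21);
  translate([246, 252, 0]) cylinder(h = 357, r = 21);
}
translate([-517, 238, 0]) {
  translate([0, 0, 357]) cube([267, 273, 23]);
  translate([21, 21, 0]) cylinder(h = 357, r = 21);
  translate([246, 21, 0]) cylinder(h = 357, r = 21);
  translate([21, 252, 0]) cylinder(h = 357, r = 21);
  translate([246, 252, 0]) cylinder(h = 357, r = 21);
}
translate([1437, 238, 0]) {
  translate([0, 0, 357]) cube([267, 273, 23]);
  translate([21, 21, 0]) cylinder(h = 357, r = 21);
  translate([246, 21, 0]) cylinder(h = 357, r = 21);
  translate([21, 252, 0]) cylinder(h = 357, r = 21);
  translate([246, 252, 0]) cylinder(h = 357, r = 21);
}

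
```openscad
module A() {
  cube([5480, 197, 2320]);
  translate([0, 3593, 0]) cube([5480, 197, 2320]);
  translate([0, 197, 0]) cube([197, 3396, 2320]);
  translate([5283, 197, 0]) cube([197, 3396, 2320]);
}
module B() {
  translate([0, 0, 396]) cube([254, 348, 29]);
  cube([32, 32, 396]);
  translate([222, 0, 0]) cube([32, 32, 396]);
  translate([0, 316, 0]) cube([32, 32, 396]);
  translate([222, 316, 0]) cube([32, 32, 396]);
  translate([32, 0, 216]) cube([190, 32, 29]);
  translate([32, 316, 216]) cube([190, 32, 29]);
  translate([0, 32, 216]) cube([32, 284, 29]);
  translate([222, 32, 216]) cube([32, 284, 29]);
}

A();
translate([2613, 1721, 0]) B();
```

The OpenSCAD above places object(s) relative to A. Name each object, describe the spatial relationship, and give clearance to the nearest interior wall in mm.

Clearances: x = 2416, y = 1524; minimum 1524 mm.

A is a house frame. B is a stool. The stool sits inside the house frame, centred. The clearance to the nearest interior wall is 1524 mm.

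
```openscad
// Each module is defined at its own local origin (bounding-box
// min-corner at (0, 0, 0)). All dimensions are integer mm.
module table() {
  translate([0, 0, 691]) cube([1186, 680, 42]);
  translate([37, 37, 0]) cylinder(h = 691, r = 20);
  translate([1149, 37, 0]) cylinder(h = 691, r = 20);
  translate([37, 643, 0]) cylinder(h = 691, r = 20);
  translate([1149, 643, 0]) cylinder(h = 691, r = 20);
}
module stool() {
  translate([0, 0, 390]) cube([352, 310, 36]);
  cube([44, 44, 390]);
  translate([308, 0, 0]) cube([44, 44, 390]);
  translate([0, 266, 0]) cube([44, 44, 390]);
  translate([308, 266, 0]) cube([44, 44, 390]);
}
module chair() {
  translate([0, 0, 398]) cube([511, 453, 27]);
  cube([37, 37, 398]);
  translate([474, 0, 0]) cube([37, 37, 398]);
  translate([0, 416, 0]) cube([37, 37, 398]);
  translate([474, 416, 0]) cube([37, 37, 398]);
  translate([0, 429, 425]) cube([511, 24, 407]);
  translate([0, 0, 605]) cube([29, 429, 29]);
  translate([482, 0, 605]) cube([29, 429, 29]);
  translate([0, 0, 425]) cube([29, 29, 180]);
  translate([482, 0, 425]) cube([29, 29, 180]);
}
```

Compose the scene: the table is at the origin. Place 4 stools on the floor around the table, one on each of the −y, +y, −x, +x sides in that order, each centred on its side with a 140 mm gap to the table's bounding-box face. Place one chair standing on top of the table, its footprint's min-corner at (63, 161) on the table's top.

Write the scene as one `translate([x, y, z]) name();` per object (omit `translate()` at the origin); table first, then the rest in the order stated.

table();
translate([417, -450, 0]) stool();
translate([417, 820, 0]) stool();
translate([-492, 185, 0]) stool();
translate([1326, 185, 0]) stool();
translate([63, 161, 733]) chair();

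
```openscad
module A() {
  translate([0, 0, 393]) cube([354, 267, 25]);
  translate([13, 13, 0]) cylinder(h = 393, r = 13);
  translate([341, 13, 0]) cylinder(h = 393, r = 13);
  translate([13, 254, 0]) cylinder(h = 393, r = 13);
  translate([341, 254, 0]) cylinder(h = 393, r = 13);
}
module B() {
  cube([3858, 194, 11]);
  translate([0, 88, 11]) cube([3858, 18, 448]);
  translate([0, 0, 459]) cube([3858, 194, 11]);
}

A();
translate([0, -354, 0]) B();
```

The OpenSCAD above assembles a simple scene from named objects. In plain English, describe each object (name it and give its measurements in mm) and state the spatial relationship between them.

A is a simple wooden stool: a rectangular seat 354 mm (x) by 267 mm (y), 25 mm thick, top face at z = 418 mm, on four round legs, each 26 mm in diameter. The legs rest on z = 0, each leg's axis is inset half a diameter from the nearest pair of seat edges (so the leg's bounding box is flush with the corner).

B is an I-beam lying along x, 3858 mm long. Overall section height 470 mm. Two flanges 194 mm wide (y) and 11 mm thick, one on the floor and one at the top; a web 18 mm thick runs between them, centred on the flange width.

The I-beam is on the floor beside the stool on its −y side.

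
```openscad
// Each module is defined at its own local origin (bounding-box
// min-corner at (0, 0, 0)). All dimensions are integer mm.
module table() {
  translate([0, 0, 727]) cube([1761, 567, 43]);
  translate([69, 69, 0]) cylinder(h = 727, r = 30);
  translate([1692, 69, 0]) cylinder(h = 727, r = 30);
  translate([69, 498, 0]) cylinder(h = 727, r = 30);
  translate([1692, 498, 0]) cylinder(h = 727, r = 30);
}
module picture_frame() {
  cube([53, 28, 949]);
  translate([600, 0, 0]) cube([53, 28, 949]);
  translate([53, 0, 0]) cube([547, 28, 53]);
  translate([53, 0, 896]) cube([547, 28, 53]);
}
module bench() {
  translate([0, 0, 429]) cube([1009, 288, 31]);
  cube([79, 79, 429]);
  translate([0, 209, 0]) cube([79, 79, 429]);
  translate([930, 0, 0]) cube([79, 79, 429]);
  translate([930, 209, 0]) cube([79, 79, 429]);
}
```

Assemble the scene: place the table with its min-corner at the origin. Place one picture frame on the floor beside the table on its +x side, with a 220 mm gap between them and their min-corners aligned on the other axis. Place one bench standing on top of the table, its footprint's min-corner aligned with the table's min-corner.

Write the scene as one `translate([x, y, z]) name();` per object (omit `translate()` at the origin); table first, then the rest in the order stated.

table();
translate([1981, 0, 0]) picture_frame();
translate([0, 0, 770]) bench();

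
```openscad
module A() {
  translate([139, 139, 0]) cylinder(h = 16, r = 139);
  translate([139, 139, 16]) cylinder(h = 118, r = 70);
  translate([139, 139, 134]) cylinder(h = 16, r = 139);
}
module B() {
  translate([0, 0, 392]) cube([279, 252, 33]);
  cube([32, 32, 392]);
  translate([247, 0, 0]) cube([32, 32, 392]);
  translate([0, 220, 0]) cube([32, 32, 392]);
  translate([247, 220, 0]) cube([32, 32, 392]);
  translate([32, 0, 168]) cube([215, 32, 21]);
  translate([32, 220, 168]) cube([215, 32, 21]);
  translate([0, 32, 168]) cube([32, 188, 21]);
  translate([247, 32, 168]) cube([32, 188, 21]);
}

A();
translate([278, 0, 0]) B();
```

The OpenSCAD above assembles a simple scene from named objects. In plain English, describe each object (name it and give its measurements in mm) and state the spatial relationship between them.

A is a spool: two coaxial disc flanges of radius 139 mm and thickness 16 mm, joined by a core cylinder of radius 70 mm and height 118 mm. The lower flange rests on z = 0 and the three cylinders share a vertical axis.

B is a simple wooden stool: a rectangular seat 279 mm (x) by 252 mm (y), 33 mm thick, top face at z = 425 mm, on four square legs, each 32×32 mm in cross-section. The legs rest on z = 0, each flush with a corner of the seat. Four stretchers, 32 mm wide and 21 mm tall, connect adjacent legs with their undersides at z = 168 mm, each running between the inner faces of the legs it joins and aligned with the legs' outer faces on the other axis.

The stool is against the spool's +x side, with their −y faces flush.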